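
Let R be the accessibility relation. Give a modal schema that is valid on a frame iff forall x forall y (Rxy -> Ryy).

□(□ψ → ψ)

A defining formula is □(□ψ → ψ) (the T□ axiom).
Suppose □(□ψ→ψ) is valid. Take Rxy and set V(ψ)={w : Ryw}. Then at y, □ψ holds; since □(□ψ→ψ) at x, □ψ→ψ at y, so ψ at y, i.e. Ryy.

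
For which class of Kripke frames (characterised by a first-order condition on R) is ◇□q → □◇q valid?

convergence

Suppose ◇□q→□◇q is valid. Take Rxy, Rxz and set V(q)={w : Ryw}. Then □q at y so ◇□q at x, so □◇q at x, so ◇q at z, giving w with Rzw and Ryw.
Conversely, on a frame with convergence the schema holds at every world under every valuation.
Frame condition: ∀x ∀y ∀z (Rxy ∧ Rxz → ∃w (Ryw ∧ Rzw)).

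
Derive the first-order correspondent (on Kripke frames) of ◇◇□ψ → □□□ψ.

∀x ∀y ∀z ((xR²y ∧ xR³z) → ∃w (yRw ∧ z = w))

This is a Sahlqvist (Geach-type) schema ◇^2□^1ψ → □^3◇^0ψ.
Minimal-valuation argument: fix x; take any y with xR^2y and any z with xR^3z. Set V(ψ) to the set of worlds R-reachable from y in exactly 1 step. Then □^1ψ holds at y, so the antecedent holds at x; validity forces ◇^0ψ at z, giving a w with zR^0w and yR^1w.
First-order correspondent: ∀x ∀y ∀z ((xR²y ∧ xR³z) → ∃w (yRw ∧ z = w)).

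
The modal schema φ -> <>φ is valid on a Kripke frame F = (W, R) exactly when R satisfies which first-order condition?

This is frame-equivalent to □φ → φ (substitute ¬φ for φ and contrapose).
Suppose □φ→φ is valid. At any x set V(φ)={w : Rxw}. Then □φ holds at x, so φ holds at x, i.e. Rxx.

reflexivity: forall x Rxx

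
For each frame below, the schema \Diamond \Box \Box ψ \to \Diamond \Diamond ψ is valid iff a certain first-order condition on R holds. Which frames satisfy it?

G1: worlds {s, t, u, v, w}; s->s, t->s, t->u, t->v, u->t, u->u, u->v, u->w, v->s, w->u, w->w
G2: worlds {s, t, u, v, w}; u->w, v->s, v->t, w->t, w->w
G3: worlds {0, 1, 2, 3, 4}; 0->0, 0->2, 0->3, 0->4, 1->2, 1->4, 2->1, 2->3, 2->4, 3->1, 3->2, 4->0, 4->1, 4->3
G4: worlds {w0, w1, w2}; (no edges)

The schema corresponds to a generalized confluence (Geach) condition: \forall x \forall y (xRy \to \exists w (y R^2 w \wedge x R^2 w)).
G1: ✓.
G2: fails — vRs but no w* with sR²w* and vR²w*.
G3: ✓.
G4: ✓.
Valid on: G1, G3, G4.

G1, G3, G4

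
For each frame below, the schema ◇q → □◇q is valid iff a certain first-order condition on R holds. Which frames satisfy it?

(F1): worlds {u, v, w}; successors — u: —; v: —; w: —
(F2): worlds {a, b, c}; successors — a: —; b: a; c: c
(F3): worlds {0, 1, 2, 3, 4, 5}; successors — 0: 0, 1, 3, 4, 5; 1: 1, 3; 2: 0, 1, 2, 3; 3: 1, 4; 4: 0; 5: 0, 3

Frame correspondent (Sahlqvist): ∀x ∀y ∀z (Rxy ∧ Rxz → Ryz) — i.e. the Euclidean property.
(F1): ✓.
(F2): fails — Rba and Rba but not Raa.
(F3): fails — R01 and R00 but not R10.

(F1)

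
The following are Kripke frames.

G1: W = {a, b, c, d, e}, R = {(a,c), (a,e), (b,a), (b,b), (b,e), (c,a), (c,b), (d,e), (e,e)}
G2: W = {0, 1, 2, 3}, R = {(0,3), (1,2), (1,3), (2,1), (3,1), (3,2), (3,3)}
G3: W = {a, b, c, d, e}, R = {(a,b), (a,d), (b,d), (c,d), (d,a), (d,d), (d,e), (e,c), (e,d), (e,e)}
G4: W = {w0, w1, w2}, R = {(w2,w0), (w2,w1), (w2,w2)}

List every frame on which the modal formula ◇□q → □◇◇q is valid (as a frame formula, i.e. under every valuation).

The schema corresponds to a generalized confluence (Geach) condition: ∀x ∀y ∀z ((xRy ∧ xRz) → ∃w (yRw ∧ zR²w)).
G1: fails — aRc, aRe but no w with cRw and eR²w.
G2: fails — 1R2, 1R2 but no w with 2Rw and 2R²w.
G3: ✓.
G4: fails — w2Rw0, w2Rw0 but no w with w0Rw and w0R²w.
Valid on: G3.

G3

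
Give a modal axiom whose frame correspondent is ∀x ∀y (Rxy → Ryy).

□(□ψ → ψ)

This is shift-reflexivity; the standard corresponding axiom is T□: □(□ψ → ψ).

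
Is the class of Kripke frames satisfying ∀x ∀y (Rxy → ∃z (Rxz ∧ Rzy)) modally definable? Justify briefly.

The condition is density. A defining modal formula is □□p → □p.
Suppose □□p→□p is valid. Take Rxy and set V(p)={w : xR²w}. Then □□p at x, so □p at x, so p at y, i.e. ∃z(Rxz∧Rzy).

Yes, by □□p → □p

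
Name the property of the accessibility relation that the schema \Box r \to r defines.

Suppose □r→r is valid. At any x set V(r)={w : Rxw}. Then □r holds at x, so r holds at x, i.e. Rxx.
The converse is a direct semantic check.
So the correspondent is reflexivity.

Reflexivity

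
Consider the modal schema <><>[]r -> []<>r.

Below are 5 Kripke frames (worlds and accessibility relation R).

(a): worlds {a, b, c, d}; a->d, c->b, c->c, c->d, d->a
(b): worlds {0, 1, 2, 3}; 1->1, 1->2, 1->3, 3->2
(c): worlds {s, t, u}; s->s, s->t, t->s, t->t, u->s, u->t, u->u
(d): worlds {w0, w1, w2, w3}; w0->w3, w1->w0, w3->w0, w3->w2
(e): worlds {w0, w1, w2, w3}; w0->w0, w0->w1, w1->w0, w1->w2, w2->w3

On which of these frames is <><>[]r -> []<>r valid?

(c)

The schema corresponds to a generalized confluence (Geach) condition: forall x forall y forall z ((x R^2 y & xRz) -> exists w (yRw & zRw)).
(a): fails — aR²a, aRd but no w with aRw and dRw.
(b): fails — 1R²1, 1R2 but no w with 1Rw and 2Rw.
(c): ✓.
(d): fails — w0R²w0, w0Rw3 but no w with w0Rw and w3Rw.
(e): fails — w0R²w2, w0Rw0 but no w with w2Rw and w0Rw.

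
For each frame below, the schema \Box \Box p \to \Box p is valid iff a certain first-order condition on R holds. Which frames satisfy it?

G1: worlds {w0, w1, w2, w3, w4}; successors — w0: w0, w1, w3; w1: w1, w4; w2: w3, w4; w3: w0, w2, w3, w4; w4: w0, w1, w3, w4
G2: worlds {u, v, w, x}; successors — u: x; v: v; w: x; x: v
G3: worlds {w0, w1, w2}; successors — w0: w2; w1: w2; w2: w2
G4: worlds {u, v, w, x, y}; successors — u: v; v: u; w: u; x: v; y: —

G1, G3

The schema corresponds to density: \forall x \forall y (Rxy \to \exists z (Rxz \wedge Rzy)).
G1: ✓.
G2: fails — Rwx but no z with Rwz and Rzx.
G3: ✓.
G4: fails — Ruv but no z with Ruz and Rzv.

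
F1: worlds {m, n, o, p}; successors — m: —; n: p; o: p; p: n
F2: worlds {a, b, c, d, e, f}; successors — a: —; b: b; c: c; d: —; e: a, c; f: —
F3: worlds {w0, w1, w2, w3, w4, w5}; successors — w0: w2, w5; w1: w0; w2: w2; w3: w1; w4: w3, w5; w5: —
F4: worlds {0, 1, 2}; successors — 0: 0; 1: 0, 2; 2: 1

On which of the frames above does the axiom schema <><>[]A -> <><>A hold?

This is the axiom for a generalized confluence (Geach) condition; its first-order frame correspondent is forall x forall y (x R^2 y -> exists w (yRw & x R^2 w)).
F1: fails — nR²n but no w with nRw and nR²w.
F2: holds.
F3: fails — w1R²w5 but no w with w5Rw and w1R²w.
F4: fails — 2R²2 but no w with 2Rw and 2R²w.

F2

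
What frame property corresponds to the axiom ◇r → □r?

Suppose ◇r→□r is valid. Take Rxy, Rxz and set V(r)={y}. Then ◇r at x, so □r at x, so r at z, i.e. z=y.
Conversely, on a frame with partial functionality the schema holds at every world under every valuation.
So the correspondent is partial functionality.

Partial functionality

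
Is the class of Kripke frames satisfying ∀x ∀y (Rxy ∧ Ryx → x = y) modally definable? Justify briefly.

Modal frame validity is preserved under surjective bounded morphisms.
The 6-cycle (worlds s,t,u,v,w,x with s→t→u→v→w→x→s) is antisymmetric. Sending even-indexed worlds to a and odd-indexed worlds to b is a surjective bounded morphism onto the two-world frame with a↔b, which is not antisymmetric.
So no modal formula (or set of formulas) defines exactly the antisymmetric frames.

No — not modally definable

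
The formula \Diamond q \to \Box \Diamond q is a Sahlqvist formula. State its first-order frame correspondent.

the Euclidean property

Suppose ◇q→□◇q is valid. Take Rxy, Rxz and set V(q)={y}. Then ◇q at x, so □◇q at x, so ◇q at z, so some w with Rzw has q; w=y, i.e. Rzy. By symmetry of the argument, Ryz.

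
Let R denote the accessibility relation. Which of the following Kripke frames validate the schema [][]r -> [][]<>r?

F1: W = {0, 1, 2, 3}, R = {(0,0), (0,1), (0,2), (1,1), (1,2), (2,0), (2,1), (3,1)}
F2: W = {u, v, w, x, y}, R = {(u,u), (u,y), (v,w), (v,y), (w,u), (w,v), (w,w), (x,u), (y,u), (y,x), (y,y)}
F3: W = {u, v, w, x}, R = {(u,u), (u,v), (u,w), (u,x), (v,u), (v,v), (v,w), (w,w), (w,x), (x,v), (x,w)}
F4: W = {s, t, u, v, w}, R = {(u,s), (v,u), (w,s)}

F1, F2, F3

This is the axiom for a generalized confluence (Geach) condition; its first-order frame correspondent is forall x forall z (x R^2 z -> exists w (x R^2 w & zRw)).
F1: condition met.
F2: condition met.
F3: condition met.
F4: fails — vR²s but no w* with vR²w* and sRw*.
Valid on: F1, F2, F3.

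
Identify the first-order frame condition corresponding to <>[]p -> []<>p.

This is the .2 axiom.
It corresponds to convergence: forall x forall y forall z (Rxy & Rxz -> exists w (Ryw & Rzw)).

convergence: forall x forall y forall z (Rxy & Rxz -> exists w (Ryw & Rzw))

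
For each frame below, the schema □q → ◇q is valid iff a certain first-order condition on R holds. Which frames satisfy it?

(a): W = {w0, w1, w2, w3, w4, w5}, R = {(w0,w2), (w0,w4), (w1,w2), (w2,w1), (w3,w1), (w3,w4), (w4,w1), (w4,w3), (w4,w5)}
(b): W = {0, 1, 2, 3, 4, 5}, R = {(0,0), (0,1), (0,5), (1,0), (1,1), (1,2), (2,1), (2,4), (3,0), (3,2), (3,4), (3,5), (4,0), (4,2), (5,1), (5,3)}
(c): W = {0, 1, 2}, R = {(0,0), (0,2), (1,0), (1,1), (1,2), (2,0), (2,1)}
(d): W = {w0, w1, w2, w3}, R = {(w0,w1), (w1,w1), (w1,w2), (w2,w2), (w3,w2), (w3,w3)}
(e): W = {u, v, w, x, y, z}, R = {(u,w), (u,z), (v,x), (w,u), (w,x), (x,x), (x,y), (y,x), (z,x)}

(b), (c), (d), (e)

This is the axiom for seriality; its first-order frame correspondent is ∀x ∃y Rxy.
(a): fails — world w5 has no successor.
(b): ✓.
(c): ✓.
(d): ✓.
(e): ✓.
Valid on: (b), (c), (d), (e).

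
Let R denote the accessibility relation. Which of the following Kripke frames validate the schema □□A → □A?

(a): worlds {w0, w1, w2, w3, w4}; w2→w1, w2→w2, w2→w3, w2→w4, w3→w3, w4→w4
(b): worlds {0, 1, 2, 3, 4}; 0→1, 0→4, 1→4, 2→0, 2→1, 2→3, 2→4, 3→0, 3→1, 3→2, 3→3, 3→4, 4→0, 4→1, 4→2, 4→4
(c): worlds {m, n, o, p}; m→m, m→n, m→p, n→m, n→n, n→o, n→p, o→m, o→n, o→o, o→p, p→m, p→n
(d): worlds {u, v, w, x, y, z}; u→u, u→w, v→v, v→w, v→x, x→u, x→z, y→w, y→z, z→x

(a), (b), (c)

This is the axiom for density; its first-order frame correspondent is ∀x ∀y (Rxy → ∃z (Rxz ∧ Rzy)).
(a): satisfies the condition.
(b): satisfies the condition.
(c): satisfies the condition.
(d): fails — Rzx but no t with Rzt and Rtx.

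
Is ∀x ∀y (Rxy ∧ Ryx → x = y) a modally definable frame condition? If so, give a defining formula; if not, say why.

Not definable by any modal formula

Modal frame validity is preserved under surjective bounded morphisms.
The 8-cycle (worlds s,t,u,v,w,x,y,z with s→t→u→v→w→x→y→z→s) is antisymmetric. Sending even-indexed worlds to s and odd-indexed worlds to t is a surjective bounded morphism onto the two-world frame with s↔t, which is not antisymmetric.
Hence antisymmetry is not modally definable.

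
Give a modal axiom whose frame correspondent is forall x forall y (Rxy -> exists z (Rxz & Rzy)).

The condition is density. The C4 schema □□p → □p defines it.
Suppose □□p→□p is valid. Take Rxy and set V(p)={w : xR²w}. Then □□p at x, so □p at x, so p at y, i.e. ∃z(Rxz∧Rzy).

□□p → □p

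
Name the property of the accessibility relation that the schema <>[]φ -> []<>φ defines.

convergence

Suppose ◇□φ→□◇φ is valid. Take Rxy, Rxz and set V(φ)={w : Ryw}. Then □φ at y so ◇□φ at x, so □◇φ at x, so ◇φ at z, giving w with Rzw and Ryw.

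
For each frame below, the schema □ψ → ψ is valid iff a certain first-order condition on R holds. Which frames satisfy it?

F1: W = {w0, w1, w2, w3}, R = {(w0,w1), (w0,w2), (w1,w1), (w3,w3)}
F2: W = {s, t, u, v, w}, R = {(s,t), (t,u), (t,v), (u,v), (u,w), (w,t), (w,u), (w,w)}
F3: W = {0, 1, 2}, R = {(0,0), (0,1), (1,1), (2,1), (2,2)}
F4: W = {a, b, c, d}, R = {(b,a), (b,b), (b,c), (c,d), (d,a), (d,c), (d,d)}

This is the axiom for reflexivity; its first-order frame correspondent is ∀x Rxx.
F1: fails — world w0 does not see itself.
F2: fails — world s does not see itself.
F3: condition met.
F4: fails — world a does not see itself.

F3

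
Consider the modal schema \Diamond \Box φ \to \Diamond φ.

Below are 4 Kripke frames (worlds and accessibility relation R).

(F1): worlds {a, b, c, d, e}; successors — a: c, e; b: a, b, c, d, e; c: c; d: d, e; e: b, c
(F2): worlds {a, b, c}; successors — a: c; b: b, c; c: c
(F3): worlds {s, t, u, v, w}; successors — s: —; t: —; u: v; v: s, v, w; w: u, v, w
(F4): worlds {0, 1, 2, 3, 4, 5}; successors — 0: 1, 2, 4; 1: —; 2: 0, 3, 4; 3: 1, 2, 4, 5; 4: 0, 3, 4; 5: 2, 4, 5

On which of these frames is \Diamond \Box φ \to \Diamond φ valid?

(F2)

The schema corresponds to a generalized confluence (Geach) condition: \forall x \forall y (xRy \to \exists w (yRw \wedge xRw)).
(F1): fails — dRe but no w with eRw and dRw.
(F2): satisfies the condition.
(F3): fails — vRs but no w* with sRw* and vRw*.
(F4): fails — 0R1 but no w with 1Rw and 0Rw.
Valid on: (F2).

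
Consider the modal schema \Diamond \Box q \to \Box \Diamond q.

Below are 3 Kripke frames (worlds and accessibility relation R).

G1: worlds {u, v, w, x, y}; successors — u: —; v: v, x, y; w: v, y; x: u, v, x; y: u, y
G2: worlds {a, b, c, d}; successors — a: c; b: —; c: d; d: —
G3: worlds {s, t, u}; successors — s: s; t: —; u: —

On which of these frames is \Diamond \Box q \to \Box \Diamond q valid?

G3

This is the axiom for convergence; its first-order frame correspondent is \forall x \forall y \forall z (Rxy \wedge Rxz \to \exists w (Ryw \wedge Rzw)).
G1: fails — Rxu and Rxu but u and u have no common successor.
G2: fails — Rcd and Rcd but d and d have no common successor.
G3: condition met.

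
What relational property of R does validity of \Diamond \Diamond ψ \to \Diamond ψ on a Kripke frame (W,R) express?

Replacing ψ by ¬ψ and contraposing gives the equivalent schema □ψ → □□ψ.
Suppose □ψ→□□ψ is valid. Take Rxy, Ryz and set V(ψ)={w : Rxw}. Then □ψ at x, so □□ψ at x, so □ψ at y, so ψ at z, i.e. Rxz.
Conversely, on a frame with transitivity the schema holds at every world under every valuation.
So the correspondent is transitivity.

Transitivity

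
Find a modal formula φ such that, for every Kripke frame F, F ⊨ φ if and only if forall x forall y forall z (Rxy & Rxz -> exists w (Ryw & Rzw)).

A defining formula is ◇□r → □◇r (the .2 axiom).
Suppose ◇□r→□◇r is valid. Take Rxy, Rxz and set V(r)={w : Ryw}. Then □r at y so ◇□r at x, so □◇r at x, so ◇r at z, giving w with Rzw and Ryw.

◇□r → □◇r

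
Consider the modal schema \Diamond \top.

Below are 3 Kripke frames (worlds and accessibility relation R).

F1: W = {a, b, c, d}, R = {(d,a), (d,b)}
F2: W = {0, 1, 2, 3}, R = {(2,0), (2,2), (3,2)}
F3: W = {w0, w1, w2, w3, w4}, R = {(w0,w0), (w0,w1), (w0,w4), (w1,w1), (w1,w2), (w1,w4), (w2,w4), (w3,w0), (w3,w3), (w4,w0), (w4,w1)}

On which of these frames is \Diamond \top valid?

F3

The schema corresponds to seriality: \forall x \exists y Rxy.
F1: fails — world a has no successor.
F2: fails — world 0 has no successor.
F3: holds.
Valid on: F3.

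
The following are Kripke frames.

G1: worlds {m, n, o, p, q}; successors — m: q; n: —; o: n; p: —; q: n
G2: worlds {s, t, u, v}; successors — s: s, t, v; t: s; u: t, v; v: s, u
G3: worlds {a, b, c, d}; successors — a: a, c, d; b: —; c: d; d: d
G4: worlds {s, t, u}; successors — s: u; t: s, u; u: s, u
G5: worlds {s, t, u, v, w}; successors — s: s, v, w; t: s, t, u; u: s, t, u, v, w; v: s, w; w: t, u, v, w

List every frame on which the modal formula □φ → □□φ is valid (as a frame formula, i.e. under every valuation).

This is the axiom for transitivity; its first-order frame correspondent is ∀x ∀y ∀z (Rxy ∧ Ryz → Rxz).
G1: fails — Rmq and Rqn but not Rmn.
G2: fails — Ruv and Rvu but not Ruu.
G3: ✓.
G4: fails — Rsu and Rus but not Rss.
G5: fails — Rwt and Rts but not Rws.
Valid on: G3.

G3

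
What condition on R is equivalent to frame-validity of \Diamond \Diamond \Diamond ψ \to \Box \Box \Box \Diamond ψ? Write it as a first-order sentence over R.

\forall x \forall y \forall z ((x R^3 y \wedge x R^3 z) \to \exists w (y = w \wedge zRw))

This is a Sahlqvist (Geach-type) schema ◇^3□^0ψ → □^3◇^1ψ.
Minimal-valuation argument: fix x; take any y with xR^3y and any z with xR^3z. Set V(ψ) to the set of worlds R-reachable from y in exactly 0 steps. Then □^0ψ holds at y, so the antecedent holds at x; validity forces ◇^1ψ at z, giving a w with zR^1w and yR^0w.
First-order correspondent: \forall x \forall y \forall z ((x R^3 y \wedge x R^3 z) \to \exists w (y = w \wedge zRw)).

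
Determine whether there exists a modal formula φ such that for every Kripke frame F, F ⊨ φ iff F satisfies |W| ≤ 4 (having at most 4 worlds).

Any modally definable frame class is closed under disjoint unions.
Any modal formula valid on each of 5 disjoint one-world frames is valid on their disjoint union (validity is preserved under disjoint unions). Each one-world frame has |W|=1≤4, but the union has |W|=5.
Hence having at most 4 worlds is not modally definable.

No — not modally definable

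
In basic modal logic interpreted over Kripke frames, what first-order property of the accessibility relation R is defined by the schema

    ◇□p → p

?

symmetry

Equivalently (dual form): p → □◇p.
Suppose p→□◇p is valid. Take Rxy and set V(p)={x}. Then p at x, so □◇p at x, so ◇p at y, so some z with Ryz has p; z=x, i.e. Ryx.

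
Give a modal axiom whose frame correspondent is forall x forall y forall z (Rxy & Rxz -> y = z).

◇ψ → □ψ

This is partial functionality; the standard corresponding axiom is CD: ◇ψ → □ψ.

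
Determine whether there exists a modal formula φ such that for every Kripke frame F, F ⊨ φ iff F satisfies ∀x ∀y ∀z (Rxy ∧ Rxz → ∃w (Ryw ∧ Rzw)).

The condition is convergence. A defining modal formula is ◇□p → □◇p.
Suppose ◇□p→□◇p is valid. Take Rxy, Rxz and set V(p)={w : Ryw}. Then □p at y so ◇□p at x, so □◇p at x, so ◇p at z, giving w with Rzw and Ryw.

Yes — defined by ◇□p → □◇p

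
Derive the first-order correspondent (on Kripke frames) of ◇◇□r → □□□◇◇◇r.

∀x ∀y ∀z ((xR²y ∧ xR³z) → ∃w (yRw ∧ zR³w))

This is a Sahlqvist (Geach-type) schema ◇^2□^1r → □^3◇^3r.
First-order correspondent: ∀x ∀y ∀z ((xR²y ∧ xR³z) → ∃w (yRw ∧ zR³w)).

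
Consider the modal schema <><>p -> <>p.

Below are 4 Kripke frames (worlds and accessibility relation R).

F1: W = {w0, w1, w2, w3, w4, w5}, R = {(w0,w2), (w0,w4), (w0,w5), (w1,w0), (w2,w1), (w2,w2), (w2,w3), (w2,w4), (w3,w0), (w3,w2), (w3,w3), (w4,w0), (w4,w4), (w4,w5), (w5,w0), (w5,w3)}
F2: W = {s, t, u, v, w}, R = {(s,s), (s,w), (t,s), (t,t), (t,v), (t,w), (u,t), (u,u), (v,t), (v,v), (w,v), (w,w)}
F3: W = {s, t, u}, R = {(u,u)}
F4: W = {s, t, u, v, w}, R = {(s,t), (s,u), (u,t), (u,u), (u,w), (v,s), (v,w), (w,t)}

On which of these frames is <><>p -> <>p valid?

F3

This is the axiom for transitivity; its first-order frame correspondent is forall x forall y forall z (Rxy & Ryz -> Rxz).
F1: fails — Rw1w0 and Rw0w4 but not Rw1w4.
F2: fails — Rut and Rtv but not Ruv.
F3: satisfies the condition.
F4: fails — Rvw and Rwt but not Rvt.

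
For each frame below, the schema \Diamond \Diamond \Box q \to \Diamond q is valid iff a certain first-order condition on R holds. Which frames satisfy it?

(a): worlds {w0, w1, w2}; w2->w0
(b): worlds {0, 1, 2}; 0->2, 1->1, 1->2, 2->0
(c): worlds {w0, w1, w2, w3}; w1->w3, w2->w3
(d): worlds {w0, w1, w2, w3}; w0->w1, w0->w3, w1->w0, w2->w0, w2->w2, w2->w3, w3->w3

Frame correspondent (Sahlqvist): \forall x \forall y (x R^2 y \to \exists w (yRw \wedge xRw)) — i.e. a generalized confluence (Geach) condition.
(a): satisfies the condition.
(b): fails — 1R²2 but no w with 2Rw and 1Rw.
(c): satisfies the condition.
(d): fails — w1R²w3 but no w with w3Rw and w1Rw.
Valid on: (a), (c).

(a), (c)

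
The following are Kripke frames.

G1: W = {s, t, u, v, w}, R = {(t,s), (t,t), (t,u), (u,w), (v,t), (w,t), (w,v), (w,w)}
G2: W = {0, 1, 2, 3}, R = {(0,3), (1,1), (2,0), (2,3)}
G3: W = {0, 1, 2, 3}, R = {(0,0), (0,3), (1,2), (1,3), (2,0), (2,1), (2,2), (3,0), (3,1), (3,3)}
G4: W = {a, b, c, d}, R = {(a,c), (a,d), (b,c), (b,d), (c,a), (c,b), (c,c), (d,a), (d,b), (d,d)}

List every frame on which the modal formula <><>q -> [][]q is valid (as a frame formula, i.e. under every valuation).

G2

The schema corresponds to a generalized confluence (Geach) condition: forall x forall y forall z ((x R^2 y & x R^2 z) -> exists w (y = w & z = w)).
G1: fails — tR²s, tR²t but s ≠ t.
G2: satisfies the condition.
G3: fails — 0R²0, 0R²1 but 0 ≠ 1.
G4: fails — aR²a, aR²b but a ≠ b.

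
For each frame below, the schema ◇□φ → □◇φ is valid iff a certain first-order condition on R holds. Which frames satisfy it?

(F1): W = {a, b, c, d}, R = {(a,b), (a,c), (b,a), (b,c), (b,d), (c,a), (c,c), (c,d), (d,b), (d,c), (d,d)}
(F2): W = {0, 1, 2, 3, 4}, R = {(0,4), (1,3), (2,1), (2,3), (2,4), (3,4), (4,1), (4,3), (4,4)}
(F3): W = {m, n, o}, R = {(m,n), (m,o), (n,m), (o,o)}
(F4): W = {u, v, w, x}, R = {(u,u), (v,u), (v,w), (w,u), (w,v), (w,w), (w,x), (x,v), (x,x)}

(F1)

This is the axiom for convergence; its first-order frame correspondent is ∀x ∀y ∀z (Rxy ∧ Rxz → ∃w (Ryw ∧ Rzw)).
(F1): satisfies the condition.
(F2): fails — R23 and R21 but 3 and 1 have no common successor.
(F3): fails — Rmo and Rmn but o and n have no common successor.
(F4): fails — Rwu and Rwx but u and x have no common successor.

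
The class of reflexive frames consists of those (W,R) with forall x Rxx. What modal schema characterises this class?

□s → s

This is reflexivity; the standard corresponding axiom is T: □s → s.
Suppose □s→s is valid. At any x set V(s)={w : Rxw}. Then □s holds at x, so s holds at x, i.e. Rxx.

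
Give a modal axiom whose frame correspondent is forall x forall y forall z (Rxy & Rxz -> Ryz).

◇q → □◇q

The condition is the Euclidean property. The 5 schema ◇q → □◇q defines it.
Suppose ◇q→□◇q is valid. Take Rxy, Rxz and set V(q)={y}. Then ◇q at x, so □◇q at x, so ◇q at z, so some w with Rzw has q; w=y, i.e. Rzy. By symmetry of the argument, Ryz.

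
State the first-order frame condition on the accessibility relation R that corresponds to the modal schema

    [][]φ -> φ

This is a Sahlqvist (Geach-type) schema ◇^0□^2φ → □^0◇^0φ.
First-order correspondent: forall x exists w (x R^2 w & x = w).

forall x exists w (x R^2 w & x = w)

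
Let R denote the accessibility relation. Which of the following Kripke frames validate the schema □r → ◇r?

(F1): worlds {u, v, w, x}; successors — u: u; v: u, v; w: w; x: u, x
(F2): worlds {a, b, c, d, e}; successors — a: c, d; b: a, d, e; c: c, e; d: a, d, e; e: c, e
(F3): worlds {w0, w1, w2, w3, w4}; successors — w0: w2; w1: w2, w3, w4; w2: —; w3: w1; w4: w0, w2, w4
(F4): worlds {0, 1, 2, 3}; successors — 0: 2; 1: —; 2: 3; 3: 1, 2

(F1), (F2)

This is the axiom for seriality; its first-order frame correspondent is ∀x ∃y Rxy.
(F1): condition met.
(F2): condition met.
(F3): fails — world w2 has no successor.
(F4): fails — world 1 has no successor.
Valid on: (F1), (F2).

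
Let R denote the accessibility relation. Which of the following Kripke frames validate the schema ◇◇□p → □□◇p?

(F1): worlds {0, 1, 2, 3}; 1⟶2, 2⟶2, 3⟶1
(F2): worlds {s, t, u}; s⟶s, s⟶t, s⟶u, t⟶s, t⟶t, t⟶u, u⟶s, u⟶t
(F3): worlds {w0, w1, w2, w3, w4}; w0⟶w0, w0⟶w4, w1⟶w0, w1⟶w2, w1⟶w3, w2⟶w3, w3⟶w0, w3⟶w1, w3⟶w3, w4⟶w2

(F1), (F2)

The schema corresponds to a generalized confluence (Geach) condition: ∀x ∀y ∀z ((xR²y ∧ xR²z) → ∃w (yRw ∧ zRw)).
(F1): satisfies the condition.
(F2): satisfies the condition.
(F3): fails — w0R²w0, w0R²w2 but no w with w0Rw and w2Rw.
Valid on: (F1), (F2).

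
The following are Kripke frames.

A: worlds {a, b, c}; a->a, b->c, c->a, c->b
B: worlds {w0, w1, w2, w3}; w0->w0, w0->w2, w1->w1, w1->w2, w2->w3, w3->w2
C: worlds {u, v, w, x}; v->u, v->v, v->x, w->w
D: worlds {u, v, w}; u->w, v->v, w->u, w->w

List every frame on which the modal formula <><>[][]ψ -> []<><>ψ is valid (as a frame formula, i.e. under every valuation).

The schema corresponds to a generalized confluence (Geach) condition: forall x forall y forall z ((x R^2 y & xRz) -> exists w (y R^2 w & z R^2 w)).
A: holds.
B: fails — w0R²w3, w0Rw2 but no w with w3R²w and w2R²w.
C: fails — vR²u, vRu but no t with uR²t and uR²t.
D: holds.

A, D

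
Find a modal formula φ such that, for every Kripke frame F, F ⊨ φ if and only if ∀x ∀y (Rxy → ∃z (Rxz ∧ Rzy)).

□□r → □r

The condition is density. The C4 schema □□r → □r defines it.
Suppose □□r→□r is valid. Take Rxy and set V(r)={w : xR²w}. Then □□r at x, so □r at x, so r at y, i.e. ∃z(Rxz∧Rzy).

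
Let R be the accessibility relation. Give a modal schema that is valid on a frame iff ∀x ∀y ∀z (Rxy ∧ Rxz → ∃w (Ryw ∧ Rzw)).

The condition is convergence. The .2 schema ◇□p → □◇p defines it.
Suppose ◇□p→□◇p is valid. Take Rxy, Rxz and set V(p)={w : Ryw}. Then □p at y so ◇□p at x, so □◇p at x, so ◇p at z, giving w with Rzw and Ryw.

◇□p → □◇p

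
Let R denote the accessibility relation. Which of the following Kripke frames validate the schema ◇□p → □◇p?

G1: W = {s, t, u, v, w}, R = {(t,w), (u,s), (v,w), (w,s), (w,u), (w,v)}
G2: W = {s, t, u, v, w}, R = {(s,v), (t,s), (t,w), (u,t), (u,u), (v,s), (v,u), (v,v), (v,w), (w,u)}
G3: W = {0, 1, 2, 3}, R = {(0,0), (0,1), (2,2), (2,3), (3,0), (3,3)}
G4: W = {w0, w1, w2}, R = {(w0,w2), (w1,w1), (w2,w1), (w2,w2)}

G4

Frame correspondent (Sahlqvist): ∀x ∀y ∀z (Rxy ∧ Rxz → ∃w (Ryw ∧ Rzw)) — i.e. convergence.
G1: fails — Rus and Rus but s and s have no common successor.
G2: fails — Rts and Rtw but s and w have no common successor.
G3: fails — R00 and R01 but 0 and 1 have no common successor.
G4: holds.
Valid on: G4.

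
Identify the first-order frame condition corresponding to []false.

emptiness of R

This is the Ver axiom.
Its frame correspondent is emptiness of R — forall x forall y ~Rxy.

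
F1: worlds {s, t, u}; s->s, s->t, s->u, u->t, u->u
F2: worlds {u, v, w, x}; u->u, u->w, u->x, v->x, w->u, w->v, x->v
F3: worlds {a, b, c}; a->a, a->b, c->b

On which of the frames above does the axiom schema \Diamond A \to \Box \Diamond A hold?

none

Frame correspondent (Sahlqvist): \forall x \forall y \forall z (Rxy \wedge Rxz \to Ryz) — i.e. the Euclidean property.
F1: fails — Rsu and Rss but not Rus.
F2: fails — Ruw and Ruw but not Rww.
F3: fails — Rab and Raa but not Rba.
Valid on no frame.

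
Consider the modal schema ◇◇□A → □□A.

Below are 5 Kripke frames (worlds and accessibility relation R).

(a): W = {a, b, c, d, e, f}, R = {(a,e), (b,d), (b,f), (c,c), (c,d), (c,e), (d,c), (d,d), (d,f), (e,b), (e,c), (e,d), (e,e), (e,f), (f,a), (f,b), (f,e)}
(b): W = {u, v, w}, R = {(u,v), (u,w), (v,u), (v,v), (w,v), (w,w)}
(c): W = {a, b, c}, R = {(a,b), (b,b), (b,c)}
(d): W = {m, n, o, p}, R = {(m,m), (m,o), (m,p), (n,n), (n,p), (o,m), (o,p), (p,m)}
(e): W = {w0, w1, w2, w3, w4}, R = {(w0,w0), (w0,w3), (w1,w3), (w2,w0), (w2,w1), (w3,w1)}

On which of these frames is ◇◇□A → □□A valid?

Frame correspondent (Sahlqvist): ∀x ∀y ∀z ((xR²y ∧ xR²z) → ∃w (yRw ∧ z = w)) — i.e. a generalized confluence (Geach) condition.
(a): fails — aR²b, aR²b but no w with bRw and b=w.
(b): fails — uR²u, uR²u but no t with uRt and u=t.
(c): fails — aR²c, aR²b but no w with cRw and b=w.
(d): fails — mR²o, mR²o but no w with oRw and o=w.
(e): fails — w0R²w0, w0R²w1 but no w with w0Rw and w1=w.

none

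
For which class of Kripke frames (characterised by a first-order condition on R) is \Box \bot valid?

emptiness of R

□⊥ is valid iff no world has any successor (otherwise □⊥ fails at any world with one).
Conversely, on a frame with emptiness of R the schema holds at every world under every valuation.
So the correspondent is emptiness of R.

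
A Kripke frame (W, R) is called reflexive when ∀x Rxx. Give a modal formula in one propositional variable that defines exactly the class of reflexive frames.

This is reflexivity; the standard corresponding axiom is T: □p → p.
Suppose □p→p is valid. At any x set V(p)={w : Rxw}. Then □p holds at x, so p holds at x, i.e. Rxx.

□p → p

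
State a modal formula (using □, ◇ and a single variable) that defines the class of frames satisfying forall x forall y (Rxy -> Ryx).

r → □◇r

The condition is symmetry. The B schema r → □◇r defines it.
Suppose r→□◇r is valid. Take Rxy and set V(r)={x}. Then r at x, so □◇r at x, so ◇r at y, so some z with Ryz has r; z=x, i.e. Ryx.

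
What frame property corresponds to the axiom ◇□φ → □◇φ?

convergence

This schema is the .2 axiom.
Its frame correspondent is convergence — ∀x ∀y ∀z (Rxy ∧ Rxz → ∃w (Ryw ∧ Rzw)).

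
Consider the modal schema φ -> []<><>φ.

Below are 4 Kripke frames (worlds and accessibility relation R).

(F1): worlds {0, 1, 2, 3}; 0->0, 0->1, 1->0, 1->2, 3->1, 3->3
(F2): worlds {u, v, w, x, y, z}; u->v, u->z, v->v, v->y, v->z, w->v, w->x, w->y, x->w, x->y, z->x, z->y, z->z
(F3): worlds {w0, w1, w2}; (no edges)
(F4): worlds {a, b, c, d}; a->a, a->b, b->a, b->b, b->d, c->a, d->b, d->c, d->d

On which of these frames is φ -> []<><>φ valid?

Frame correspondent (Sahlqvist): forall x forall z (xRz -> exists w (x = w & z R^2 w)) — i.e. a generalized confluence (Geach) condition.
(F1): fails — 1R2 but no w with 1=w and 2R²w.
(F2): fails — uRv but no t with u=t and vR²t.
(F3): ✓.
(F4): fails — cRa but no w with c=w and aR²w.

(F3)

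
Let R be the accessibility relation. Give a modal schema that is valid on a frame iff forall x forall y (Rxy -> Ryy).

□(□p → p)

The condition is shift-reflexivity. The T□ schema □(□p → p) defines it.
Suppose □(□p→p) is valid. Take Rxy and set V(p)={w : Ryw}. Then at y, □p holds; since □(□p→p) at x, □p→p at y, so p at y, i.e. Ryy.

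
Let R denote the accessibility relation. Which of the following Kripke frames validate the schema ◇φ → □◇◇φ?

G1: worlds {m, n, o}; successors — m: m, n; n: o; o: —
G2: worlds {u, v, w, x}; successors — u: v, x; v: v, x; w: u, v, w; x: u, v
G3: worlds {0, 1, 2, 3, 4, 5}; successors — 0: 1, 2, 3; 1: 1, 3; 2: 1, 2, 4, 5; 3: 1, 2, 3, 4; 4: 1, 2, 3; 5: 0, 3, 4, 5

none

The schema corresponds to a generalized confluence (Geach) condition: ∀x ∀y ∀z ((xRy ∧ xRz) → ∃w (y = w ∧ zR²w)).
G1: fails — mRm, mRn but no w with m=w and nR²w.
G2: fails — wRw, wRu but no t with w=t and uR²t.
G3: fails — 2R5, 2R1 but no w with 5=w and 1R²w.
Valid on no frame.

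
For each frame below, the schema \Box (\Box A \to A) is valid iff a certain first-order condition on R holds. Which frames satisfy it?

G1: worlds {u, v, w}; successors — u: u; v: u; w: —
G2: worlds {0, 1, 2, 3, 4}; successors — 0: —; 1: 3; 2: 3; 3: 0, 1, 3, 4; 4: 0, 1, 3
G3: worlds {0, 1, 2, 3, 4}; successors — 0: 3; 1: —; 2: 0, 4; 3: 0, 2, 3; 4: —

G1

Frame correspondent (Sahlqvist): \forall x \forall y (Rxy \to Ryy) — i.e. shift-reflexivity.
G1: satisfies the condition.
G2: fails — R34 but not R44.
G3: fails — R32 but not R22.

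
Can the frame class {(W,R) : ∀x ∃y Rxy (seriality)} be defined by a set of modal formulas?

This is a Sahlqvist condition; the D axiom □q → ◇q defines it.
Suppose □q→◇q is valid. At any x set V(q)=W. Then □q at x, so ◇q at x, so x has a successor.

Yes — defined by □q → ◇q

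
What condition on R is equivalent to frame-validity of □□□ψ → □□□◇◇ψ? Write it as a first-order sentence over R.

This is a Sahlqvist (Geach-type) schema ◇^0□^3ψ → □^3◇^2ψ.
First-order correspondent: ∀x ∀z (xR³z → ∃w (xR³w ∧ zR²w)).

∀x ∀z (xR³z → ∃w (xR³w ∧ zR²w))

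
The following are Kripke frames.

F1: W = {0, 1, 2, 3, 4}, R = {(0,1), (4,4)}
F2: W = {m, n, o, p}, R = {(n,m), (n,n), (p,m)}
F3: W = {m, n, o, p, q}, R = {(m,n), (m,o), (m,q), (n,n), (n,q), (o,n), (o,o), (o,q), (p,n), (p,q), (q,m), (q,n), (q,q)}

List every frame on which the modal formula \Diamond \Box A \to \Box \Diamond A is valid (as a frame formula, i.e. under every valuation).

F3

Frame correspondent (Sahlqvist): \forall x \forall y \forall z (Rxy \wedge Rxz \to \exists w (Ryw \wedge Rzw)) — i.e. convergence.
F1: fails — R01 and R01 but 1 and 1 have no common successor.
F2: fails — Rnn and Rnm but n and m have no common successor.
F3: holds.
Valid on: F3.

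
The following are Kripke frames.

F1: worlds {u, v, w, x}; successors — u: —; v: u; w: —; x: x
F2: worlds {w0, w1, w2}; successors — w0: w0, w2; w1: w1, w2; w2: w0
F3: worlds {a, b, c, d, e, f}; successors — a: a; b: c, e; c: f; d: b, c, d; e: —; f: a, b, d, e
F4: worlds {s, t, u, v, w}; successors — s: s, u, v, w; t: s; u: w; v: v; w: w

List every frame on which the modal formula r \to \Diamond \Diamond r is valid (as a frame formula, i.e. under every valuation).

This is the axiom for a generalized confluence (Geach) condition; its first-order frame correspondent is \forall x \exists w (x = w \wedge x R^2 w).
F1: fails — at u but no t with u=t and uR²t.
F2: satisfies the condition.
F3: fails — at b but no w with b=w and bR²w.
F4: fails — at t but no w* with t=w* and tR²w*.
Valid on: F2.

F2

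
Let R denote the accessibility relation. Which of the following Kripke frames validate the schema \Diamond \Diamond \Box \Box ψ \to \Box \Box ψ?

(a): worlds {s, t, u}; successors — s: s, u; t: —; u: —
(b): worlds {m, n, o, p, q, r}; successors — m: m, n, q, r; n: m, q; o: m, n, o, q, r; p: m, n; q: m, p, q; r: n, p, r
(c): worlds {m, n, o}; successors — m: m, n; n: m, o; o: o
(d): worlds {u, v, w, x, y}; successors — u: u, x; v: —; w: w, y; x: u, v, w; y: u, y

Frame correspondent (Sahlqvist): \forall x \forall y \forall z ((x R^2 y \wedge x R^2 z) \to \exists w (y R^2 w \wedge z = w)) — i.e. a generalized confluence (Geach) condition.
(a): fails — sR²u, sR²s but no w with uR²w and s=w.
(b): fails — mR²p, mR²p but no w with pR²w and p=w.
(c): fails — mR²o, mR²m but no w with oR²w and m=w.
(d): fails — uR²v, uR²u but no t with vR²t and u=t.
Valid on no frame.

none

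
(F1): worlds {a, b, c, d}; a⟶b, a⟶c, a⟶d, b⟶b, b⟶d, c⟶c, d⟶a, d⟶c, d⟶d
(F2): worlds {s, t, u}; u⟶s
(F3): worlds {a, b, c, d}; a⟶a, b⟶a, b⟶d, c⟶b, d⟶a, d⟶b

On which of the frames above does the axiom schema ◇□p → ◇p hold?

(F1)

Frame correspondent (Sahlqvist): ∀x ∀y (xRy → ∃w (yRw ∧ xRw)) — i.e. a generalized confluence (Geach) condition.
(F1): condition met.
(F2): fails — uRs but no w with sRw and uRw.
(F3): fails — cRb but no w with bRw and cRw.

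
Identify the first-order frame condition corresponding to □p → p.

Reflexivity

Suppose □p→p is valid. At any x set V(p)={w : Rxw}. Then □p holds at x, so p holds at x, i.e. Rxx.
Conversely, on a frame with reflexivity the schema holds at every world under every valuation.
Frame condition: ∀x Rxx.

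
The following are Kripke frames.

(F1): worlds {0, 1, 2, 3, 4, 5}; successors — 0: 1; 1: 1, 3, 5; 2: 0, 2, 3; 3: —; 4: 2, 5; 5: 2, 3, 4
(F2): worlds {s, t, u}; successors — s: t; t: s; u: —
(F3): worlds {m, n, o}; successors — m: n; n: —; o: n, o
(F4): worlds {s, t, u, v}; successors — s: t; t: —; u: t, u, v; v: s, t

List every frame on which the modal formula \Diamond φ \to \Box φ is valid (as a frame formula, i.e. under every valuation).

Frame correspondent (Sahlqvist): \forall x \forall y \forall z (Rxy \wedge Rxz \to y = z) — i.e. partial functionality.
(F1): fails — 1 sees both 1 and 3.
(F2): ✓.
(F3): fails — o sees both n and o.
(F4): fails — u sees both t and u.
Valid on: (F2).

(F2)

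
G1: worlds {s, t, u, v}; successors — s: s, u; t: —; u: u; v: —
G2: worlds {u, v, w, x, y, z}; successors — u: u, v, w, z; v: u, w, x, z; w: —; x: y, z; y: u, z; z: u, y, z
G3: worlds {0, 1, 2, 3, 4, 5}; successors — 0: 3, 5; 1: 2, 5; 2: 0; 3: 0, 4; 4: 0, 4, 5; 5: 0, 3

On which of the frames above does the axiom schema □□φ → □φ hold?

This is the axiom for density; its first-order frame correspondent is ∀x ∀y (Rxy → ∃z (Rxz ∧ Rzy)).
G1: condition met.
G2: fails — Rvx but no t with Rvt and Rtx.
G3: fails — R12 but no z with R1z and Rz2.

G1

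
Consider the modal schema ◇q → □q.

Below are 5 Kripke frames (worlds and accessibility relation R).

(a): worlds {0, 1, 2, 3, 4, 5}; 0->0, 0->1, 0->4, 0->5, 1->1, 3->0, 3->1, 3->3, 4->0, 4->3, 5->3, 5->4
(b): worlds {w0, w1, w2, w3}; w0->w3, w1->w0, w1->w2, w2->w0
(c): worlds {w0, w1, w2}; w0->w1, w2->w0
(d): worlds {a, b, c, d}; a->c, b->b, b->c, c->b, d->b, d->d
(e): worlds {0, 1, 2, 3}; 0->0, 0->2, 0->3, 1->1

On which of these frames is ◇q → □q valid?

This is the axiom for partial functionality; its first-order frame correspondent is ∀x ∀y ∀z (Rxy ∧ Rxz → y = z).
(a): fails — 0 sees both 0 and 1.
(b): fails — w1 sees both w0 and w2.
(c): ✓.
(d): fails — b sees both b and c.
(e): fails — 0 sees both 0 and 2.

(c)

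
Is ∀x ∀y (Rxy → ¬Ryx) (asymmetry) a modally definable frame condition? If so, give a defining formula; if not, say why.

If a class were modally definable it would be closed under surjective bounded morphisms (Goldblatt–Thomason).
The 4-cycle (worlds s,t,u,v with s→t→u→v→s) is asymmetric. Mapping every world to a single reflexive point • is a surjective bounded morphism, and the reflexive point is not asymmetric (R•• but asymmetry requires ¬R••).
So the class is not modally definable.

No — not modally definable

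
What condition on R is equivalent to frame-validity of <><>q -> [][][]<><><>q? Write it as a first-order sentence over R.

This is a Sahlqvist (Geach-type) schema ◇^2□^0q → □^3◇^3q.
Minimal-valuation argument: fix x; take any y with xR^2y and any z with xR^3z. Set V(q) to the set of worlds R-reachable from y in exactly 0 steps. Then □^0q holds at y, so the antecedent holds at x; validity forces ◇^3q at z, giving a w with zR^3w and yR^0w.
First-order correspondent: forall x forall y forall z ((x R^2 y & x R^3 z) -> exists w (y = w & z R^3 w)).

forall x forall y forall z ((x R^2 y & x R^3 z) -> exists w (y = w & z R^3 w))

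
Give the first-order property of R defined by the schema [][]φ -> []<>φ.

forall x forall z (xRz -> exists w (x R^2 w & zRw))

This is a Sahlqvist (Geach-type) schema ◇^0□^2φ → □^1◇^1φ.
Minimal-valuation argument: fix x; take any y with xR^0y and any z with xR^1z. Set V(φ) to the set of worlds R-reachable from y in exactly 2 steps. Then □^2φ holds at y, so the antecedent holds at x; validity forces ◇^1φ at z, giving a w with zR^1w and yR^2w.
First-order correspondent: forall x forall z (xRz -> exists w (x R^2 w & zRw)).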